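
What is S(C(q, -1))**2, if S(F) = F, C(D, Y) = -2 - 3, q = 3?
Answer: 25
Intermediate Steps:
C(D, Y) = -5
S(C(q, -1))**2 = (-5)**2 = 25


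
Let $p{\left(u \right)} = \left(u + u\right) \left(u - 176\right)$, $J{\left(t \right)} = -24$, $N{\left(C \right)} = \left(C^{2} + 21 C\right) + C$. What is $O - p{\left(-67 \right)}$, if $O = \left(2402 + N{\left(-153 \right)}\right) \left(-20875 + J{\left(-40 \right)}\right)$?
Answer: $-469110617$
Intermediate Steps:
$N{\left(C \right)} = C^{2} + 22 C$
$O = -469078055$ ($O = \left(2402 - 153 \left(22 - 153\right)\right) \left(-20875 - 24\right) = \left(2402 - -20043\right) \left(-20899\right) = \left(2402 + 20043\right) \left(-20899\right) = 22445 \left(-20899\right) = -469078055$)
$p{\left(u \right)} = 2 u \left(-176 + u\right)$
$O - p{\left(-67 \right)} = -469078055 - 2 \left(-67\right) \left(-176 - 67\right) = -469078055 - 2 \left(-67\right) \left(-243\right) = -469078055 - 32562 = -469110617$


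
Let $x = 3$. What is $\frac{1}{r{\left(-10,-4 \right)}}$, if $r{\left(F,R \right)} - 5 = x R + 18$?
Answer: $\frac{1}{11} \approx 0.090909$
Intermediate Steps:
$r{\left(F,R \right)} = 23 + 3 R$ ($r{\left(F,R \right)} = 5 + \left(3 R + 18\right) = 5 + \left(18 + 3 R\right) = 23 + 3 R$)
$\frac{1}{r{\left(-10,-4 \right)}} = \frac{1}{23 + 3 \left(-4\right)} = \frac{1}{23 - 12} = \frac{1}{11}$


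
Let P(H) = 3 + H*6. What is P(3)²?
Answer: 441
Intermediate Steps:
P(H) = 3 + 6*H
P(3)² = (3 + 6*3)² = (3 + 18)² = 21² = 441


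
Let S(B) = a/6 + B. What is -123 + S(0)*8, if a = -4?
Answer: -385/3 ≈ -128.33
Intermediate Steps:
S(B) = -⅔ + B (S(B) = -4/6 + B = (⅙)*(-4) + B = -⅔ + B)
-123 + S(0)*8 = -123 + (-⅔ + 0)*8 = -123 - ⅔*8 = -123 - 16/3 = -385/3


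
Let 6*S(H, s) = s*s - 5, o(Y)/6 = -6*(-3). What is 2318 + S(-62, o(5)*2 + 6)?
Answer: 63187/6 ≈ 10531.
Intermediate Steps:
o(Y) = 108 (o(Y) = 6*(-6*(-3)) = 6*(-3*(-6)) = 6*18 = 108)
S(H, s) = -⅚ + s²/6 (S(H, s) = (s*s - 5)/6 = (s² - 5)/6 = (-5 + s²)/6 = -⅚ + s²/6)
2318 + S(-62, o(5)*2 + 6) = 2318 + (-⅚ + (108*2 + 6)²/6) = 2318 + (-⅚ + (216 + 6)²/6) = 2318 + (-⅚ + (⅙)*222²) = 2318 + (-⅚ + (⅙)*49284) = 2318 + (-⅚ + 8214) = 2318 + 49279/6 = 63187/6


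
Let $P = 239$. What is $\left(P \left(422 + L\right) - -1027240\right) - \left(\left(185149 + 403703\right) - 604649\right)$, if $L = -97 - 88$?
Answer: $1099680$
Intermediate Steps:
$L = -185$ ($L = -97 - 88 = -185$)
$\left(P \left(422 + L\right) - -1027240\right) - \left(\left(185149 + 403703\right) - 604649\right) = \left(239 \left(422 - 185\right) - -1027240\right) - \left(\left(185149 + 403703\right) - 604649\right) = \left(239 \cdot 237 + 1027240\right) - \left(588852 - 604649\right) = \left(56643 + 1027240\right) - -15797 = 1083883 + 15797 = 1099680$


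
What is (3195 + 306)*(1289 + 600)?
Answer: 6613389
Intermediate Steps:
(3195 + 306)*(1289 + 600) = 3501*1889 = 6613389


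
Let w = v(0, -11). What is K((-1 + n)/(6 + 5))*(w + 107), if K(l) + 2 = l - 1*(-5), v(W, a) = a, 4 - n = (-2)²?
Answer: 3072/11 ≈ 279.27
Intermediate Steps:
n = 0 (n = 4 - 1*(-2)² = 4 - 1*4 = 4 - 4 = 0)
w = -11
K(l) = 3 + l (K(l) = -2 + (l - 1*(-5)) = -2 + (l + 5) = -2 + (5 + l) = 3 + l)
K((-1 + n)/(6 + 5))*(w + 107) = (3 + (-1 + 0)/(6 + 5))*(-11 + 107) = (3 - 1/11)*96 = (32/11)*96 = 3072/11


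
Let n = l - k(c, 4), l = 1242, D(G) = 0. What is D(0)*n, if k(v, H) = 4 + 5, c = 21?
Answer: 0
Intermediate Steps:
k(v, H) = 9
n = 1233 (n = 1242 - 1*9 = 1242 - 9 = 1233)
D(0)*n = 0*1233 = 0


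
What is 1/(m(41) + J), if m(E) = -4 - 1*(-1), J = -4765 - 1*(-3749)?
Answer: -1/1019 ≈ -0.00098135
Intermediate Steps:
J = -1016 (J = -4765 + 3749 = -1016)
m(E) = -3 (m(E) = -4 + 1 = -3)
1/(m(41) + J) = 1/(-3 - 1016) = 1/(-1019) = -1/1019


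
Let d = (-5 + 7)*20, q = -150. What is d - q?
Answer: 190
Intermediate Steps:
d = 40 (d = 2*20 = 40)
d - q = 40 - 1*(-150) = 40 + 150 = 190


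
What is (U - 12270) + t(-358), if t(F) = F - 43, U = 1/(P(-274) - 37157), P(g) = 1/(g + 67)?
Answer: -97458996707/7691500 ≈ -12671.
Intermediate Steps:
P(g) = 1/(67 + g)
U = -207/7691500 (U = 1/(1/(67 - 274) - 37157) = 1/(1/(-207) - 37157) = 1/(-1/207 - 37157) = 1/(-7691500/207) = -207/7691500 ≈ -2.6913e-5)
t(F) = -43 + F
(U - 12270) + t(-358) = (-207/7691500 - 12270) + (-43 - 358) = -94374705207/7691500 - 401 = -97458996707/7691500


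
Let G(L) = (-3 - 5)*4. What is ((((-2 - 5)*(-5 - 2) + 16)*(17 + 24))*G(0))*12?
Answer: -1023360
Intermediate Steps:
G(L) = -32 (G(L) = -8*4 = -32)
((((-2 - 5)*(-5 - 2) + 16)*(17 + 24))*G(0))*12 = ((((-2 - 5)*(-5 - 2) + 16)*(17 + 24))*(-32))*12 = (((-7*(-7) + 16)*41)*(-32))*12 = (((49 + 16)*41)*(-32))*12 = ((65*41)*(-32))*12 = (2665*(-32))*12 = -85280*12 = -1023360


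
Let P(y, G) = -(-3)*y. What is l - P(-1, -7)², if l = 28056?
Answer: 28047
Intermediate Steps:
P(y, G) = 3*y
l - P(-1, -7)² = 28056 - (3*(-1))² = 28056 - 1*(-3)² = 28056 - 1*9 = 28056 - 9 = 28047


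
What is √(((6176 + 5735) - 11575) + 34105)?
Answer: √34441 ≈ 185.58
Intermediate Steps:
√(((6176 + 5735) - 11575) + 34105) = √((11911 - 11575) + 34105) = √(336 + 34105) = √34441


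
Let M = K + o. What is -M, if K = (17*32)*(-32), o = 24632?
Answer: -7224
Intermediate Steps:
K = -17408 (K = 544*(-32) = -17408)
M = 7224 (M = -17408 + 24632 = 7224)
-M = -1*7224 = -7224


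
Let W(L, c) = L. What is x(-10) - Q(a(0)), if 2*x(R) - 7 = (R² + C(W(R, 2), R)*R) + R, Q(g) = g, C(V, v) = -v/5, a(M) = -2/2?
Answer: 79/2 ≈ 39.500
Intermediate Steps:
a(M) = -1 (a(M) = -2*½ = -1)
C(V, v) = -v/5 (C(V, v) = -v*(⅕) = -v/5)
x(R) = 7/2 + R/2 + 2*R²/5 (x(R) = 7/2 + ((R² + (-R/5)*R) + R)/2 = 7/2 + ((R² - R²/5) + R)/2 = 7/2 + (4*R²/5 + R)/2 = 7/2 + (R + 4*R²/5)/2 = 7/2 + (R/2 + 2*R²/5) = 7/2 + R/2 + 2*R²/5)
x(-10) - Q(a(0)) = (7/2 + (½)*(-10) + (⅖)*(-10)²) - 1*(-1) = (7/2 - 5 + (⅖)*100) + 1 = (7/2 - 5 + 40) + 1 = 77/2 + 1 = 79/2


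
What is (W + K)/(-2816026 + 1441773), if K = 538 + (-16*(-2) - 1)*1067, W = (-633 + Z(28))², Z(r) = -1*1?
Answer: -435571/1374253 ≈ -0.31695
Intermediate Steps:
Z(r) = -1
W = 401956 (W = (-633 - 1)² = (-634)² = 401956)
K = 33615 (K = 538 + (32 - 1)*1067 = 538 + 31*1067 = 538 + 33077 = 33615)
(W + K)/(-2816026 + 1441773) = (401956 + 33615)/(-2816026 + 1441773) = 435571/(-1374253) = 435571*(-1/1374253) = -435571/1374253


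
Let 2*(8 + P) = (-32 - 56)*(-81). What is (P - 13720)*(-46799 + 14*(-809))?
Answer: 590782500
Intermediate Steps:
P = 3556 (P = -8 + ((-32 - 56)*(-81))/2 = -8 + (-88*(-81))/2 = -8 + (1/2)*7128 = -8 + 3564 = 3556)
(P - 13720)*(-46799 + 14*(-809)) = (3556 - 13720)*(-46799 + 14*(-809)) = -10164*(-46799 - 11326) = -10164*(-58125) = 590782500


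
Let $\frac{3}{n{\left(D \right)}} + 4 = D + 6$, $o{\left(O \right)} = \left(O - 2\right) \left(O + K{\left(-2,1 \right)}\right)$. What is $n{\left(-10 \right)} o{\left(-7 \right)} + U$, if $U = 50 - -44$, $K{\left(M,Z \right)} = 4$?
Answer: $\frac{671}{8} \approx 83.875$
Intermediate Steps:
$U = 94$ ($U = 50 + 44 = 94$)
$o{\left(O \right)} = \left(-2 + O\right) \left(4 + O\right)$ ($o{\left(O \right)} = \left(O - 2\right) \left(O + 4\right) = \left(-2 + O\right) \left(4 + O\right)$)
$n{\left(D \right)} = \frac{3}{2 + D}$ ($n{\left(D \right)} = \frac{3}{-4 + \left(D + 6\right)} = \frac{3}{-4 + \left(6 + D\right)} = \frac{3}{2 + D}$)
$n{\left(-10 \right)} o{\left(-7 \right)} + U = \frac{3}{2 - 10} \left(-8 + \left(-7\right)^{2} + 2 \left(-7\right)\right) + 94 = \frac{3}{-8} \left(-8 + 49 - 14\right) + 94 = 3 \left(- \frac{1}{8}\right) 27 + 94 = \left(- \frac{3}{8}\right) 27 + 94 = - \frac{81}{8} + 94 = \frac{671}{8}$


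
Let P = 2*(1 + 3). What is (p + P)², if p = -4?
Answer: 16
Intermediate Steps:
P = 8 (P = 2*4 = 8)
(p + P)² = (-4 + 8)² = 4² = 16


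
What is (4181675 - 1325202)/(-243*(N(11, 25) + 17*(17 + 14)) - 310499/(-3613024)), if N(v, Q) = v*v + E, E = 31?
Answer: -10320505504352/596137810429 ≈ -17.312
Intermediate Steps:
N(v, Q) = 31 + v**2 (N(v, Q) = v*v + 31 = v**2 + 31 = 31 + v**2)
(4181675 - 1325202)/(-243*(N(11, 25) + 17*(17 + 14)) - 310499/(-3613024)) = (4181675 - 1325202)/(-243*((31 + 11**2) + 17*(17 + 14)) - 310499/(-3613024)) = 2856473/(-243*((31 + 121) + 17*31) - 310499*(-1/3613024)) = 2856473/(-243*(152 + 527) + 310499/3613024) = 2856473/(-243*679 + 310499/3613024) = 2856473/(-164997 + 310499/3613024) = 2856473/(-596137810429/3613024) = 2856473*(-3613024/596137810429) = -10320505504352/596137810429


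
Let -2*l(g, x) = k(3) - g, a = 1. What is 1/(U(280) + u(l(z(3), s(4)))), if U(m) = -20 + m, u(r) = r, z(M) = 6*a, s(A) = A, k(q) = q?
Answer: 2/523 ≈ 0.0038241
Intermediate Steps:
z(M) = 6 (z(M) = 6*1 = 6)
l(g, x) = -3/2 + g/2 (l(g, x) = -(3 - g)/2 = -3/2 + g/2)
1/(U(280) + u(l(z(3), s(4)))) = 1/((-20 + 280) + (-3/2 + (1/2)*6)) = 1/(260 + (-3/2 + 3)) = 1/(260 + 3/2) = 1/(523/2) = 2/523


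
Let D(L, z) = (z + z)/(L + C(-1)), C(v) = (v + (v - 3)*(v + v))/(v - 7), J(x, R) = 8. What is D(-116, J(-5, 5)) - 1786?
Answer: -1670038/935 ≈ -1786.1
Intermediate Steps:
C(v) = (v + 2*v*(-3 + v))/(-7 + v) (C(v) = (v + (-3 + v)*(2*v))/(-7 + v) = (v + 2*v*(-3 + v))/(-7 + v))
D(L, z) = 2*z/(-7/8 + L) (D(L, z) = (z + z)/(L - (-5 + 2*(-1))/(-7 - 1)) = (2*z)/(L - 1*(-5 - 2)/(-8)) = (2*z)/(L - 1*(-⅛)*(-7)) = (2*z)/(L - 7/8) = (2*z)/(-7/8 + L) = 2*z/(-7/8 + L))
D(-116, J(-5, 5)) - 1786 = 16*8/(-7 + 8*(-116)) - 1786 = 16*8/(-7 - 928) - 1786 = 16*8/(-935) - 1786 = 16*8*(-1/935) - 1786 = -128/935 - 1786 = -1670038/935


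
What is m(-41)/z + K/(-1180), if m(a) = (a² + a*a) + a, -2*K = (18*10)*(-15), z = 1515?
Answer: 62451/59590 ≈ 1.0480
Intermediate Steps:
K = 1350 (K = -18*10*(-15)/2 = -90*(-15) = -½*(-2700) = 1350)
m(a) = a + 2*a² (m(a) = (a² + a²) + a = 2*a² + a = a + 2*a²)
m(-41)/z + K/(-1180) = -41*(1 + 2*(-41))/1515 + 1350/(-1180) = -41*(1 - 82)*(1/1515) + 1350*(-1/1180) = -41*(-81)*(1/1515) - 135/118 = 3321*(1/1515) - 135/118 = 1107/505 - 135/118 = 62451/59590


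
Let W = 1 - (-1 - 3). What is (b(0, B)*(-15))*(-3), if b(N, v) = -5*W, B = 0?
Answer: -1125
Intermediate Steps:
W = 5 (W = 1 - 1*(-4) = 1 + 4 = 5)
b(N, v) = -25 (b(N, v) = -5*5 = -25)
(b(0, B)*(-15))*(-3) = -25*(-15)*(-3) = 375*(-3) = -1125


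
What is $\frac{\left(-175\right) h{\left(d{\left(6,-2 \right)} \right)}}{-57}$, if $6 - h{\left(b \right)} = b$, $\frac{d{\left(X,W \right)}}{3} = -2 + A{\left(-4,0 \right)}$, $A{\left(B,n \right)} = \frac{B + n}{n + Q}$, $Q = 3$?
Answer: $\frac{2800}{57} \approx 49.123$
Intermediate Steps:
$A{\left(B,n \right)} = \frac{B + n}{3 + n}$ ($A{\left(B,n \right)} = \frac{B + n}{n + 3} = \frac{B + n}{3 + n}$)
$d{\left(X,W \right)} = -10$ ($d{\left(X,W \right)} = 3 \left(-2 + \frac{-4 + 0}{3 + 0}\right) = 3 \left(-2 + \frac{1}{3} \left(-4\right)\right) = 3 \left(-2 - \frac{4}{3}\right) = 3 \left(- \frac{10}{3}\right) = -10$)
$h{\left(b \right)} = 6 - b$
$\frac{\left(-175\right) h{\left(d{\left(6,-2 \right)} \right)}}{-57} = \frac{\left(-175\right) \left(6 - -10\right)}{-57} = - 175 \left(6 + 10\right) \left(- \frac{1}{57}\right) = \left(-175\right) 16 \left(- \frac{1}{57}\right) = \left(-2800\right) \left(- \frac{1}{57}\right) = \frac{2800}{57}$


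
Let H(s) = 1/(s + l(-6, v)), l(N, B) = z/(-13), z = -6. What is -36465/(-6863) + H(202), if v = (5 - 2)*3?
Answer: 96065099/18063416 ≈ 5.3182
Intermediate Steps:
v = 9 (v = 3*3 = 9)
l(N, B) = 6/13 (l(N, B) = -6/(-13) = -6*(-1/13) = 6/13)
H(s) = 1/(6/13 + s) (H(s) = 1/(s + 6/13) = 1/(6/13 + s))
-36465/(-6863) + H(202) = -36465/(-6863) + 13/(6 + 13*202) = -36465*(-1/6863) + 13/(6 + 2626) = 36465/6863 + 13/2632 = 96065099/18063416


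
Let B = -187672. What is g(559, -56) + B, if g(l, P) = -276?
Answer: -187948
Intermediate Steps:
g(559, -56) + B = -276 - 187672 = -187948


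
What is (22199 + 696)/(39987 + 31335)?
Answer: 22895/71322 ≈ 0.32101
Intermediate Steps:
(22199 + 696)/(39987 + 31335) = 22895/71322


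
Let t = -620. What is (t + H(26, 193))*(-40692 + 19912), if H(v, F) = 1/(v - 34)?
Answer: 25772395/2 ≈ 1.2886e+7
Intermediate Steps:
H(v, F) = 1/(-34 + v)
(t + H(26, 193))*(-40692 + 19912) = (-620 + 1/(-34 + 26))*(-40692 + 19912) = (-620 + 1/(-8))*(-20780) = (-620 - ⅛)*(-20780) = -4961/8*(-20780) = 25772395/2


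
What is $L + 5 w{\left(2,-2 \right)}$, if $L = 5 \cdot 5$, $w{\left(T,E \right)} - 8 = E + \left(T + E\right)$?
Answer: $55$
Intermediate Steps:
$w{\left(T,E \right)} = 8 + T + 2 E$ ($w{\left(T,E \right)} = 8 + \left(E + \left(T + E\right)\right) = 8 + \left(E + \left(E + T\right)\right) = 8 + \left(T + 2 E\right) = 8 + T + 2 E$)
$L = 25$
$L + 5 w{\left(2,-2 \right)} = 25 + 5 \left(8 + 2 + 2 \left(-2\right)\right) = 25 + 5 \left(8 + 2 - 4\right) = 25 + 5 \cdot 6 = 25 + 30 = 55$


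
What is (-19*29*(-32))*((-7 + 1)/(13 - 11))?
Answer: -52896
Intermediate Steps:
(-19*29*(-32))*((-7 + 1)/(13 - 11)) = (-551*(-32))*(-6/2) = 17632*(-6*½) = 17632*(-3) = -52896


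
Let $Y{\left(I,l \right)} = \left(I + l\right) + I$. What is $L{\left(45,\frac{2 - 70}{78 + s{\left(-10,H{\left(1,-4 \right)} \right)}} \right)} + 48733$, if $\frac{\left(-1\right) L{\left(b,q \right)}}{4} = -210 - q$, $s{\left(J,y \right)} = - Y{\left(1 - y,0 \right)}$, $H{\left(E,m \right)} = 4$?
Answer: $\frac{1040965}{21} \approx 49570.0$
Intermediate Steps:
$Y{\left(I,l \right)} = l + 2 I$
$s{\left(J,y \right)} = -2 + 2 y$ ($s{\left(J,y \right)} = - (0 + 2 \left(1 - y\right)) = - (0 - \left(-2 + 2 y\right)) = - (2 - 2 y) = -2 + 2 y$)
$L{\left(b,q \right)} = 840 + 4 q$ ($L{\left(b,q \right)} = - 4 \left(-210 - q\right) = 840 + 4 q$)
$L{\left(45,\frac{2 - 70}{78 + s{\left(-10,H{\left(1,-4 \right)} \right)}} \right)} + 48733 = \left(840 + 4 \frac{2 - 70}{78 + \left(-2 + 2 \cdot 4\right)}\right) + 48733 = \left(840 + 4 \left(- \frac{68}{78 + \left(-2 + 8\right)}\right)\right) + 48733 = \left(840 + 4 \left(- \frac{68}{78 + 6}\right)\right) + 48733 = \left(840 + 4 \left(- \frac{68}{84}\right)\right) + 48733 = \left(840 + 4 \left(\left(-68\right) \frac{1}{84}\right)\right) + 48733 = \left(840 + 4 \left(- \frac{17}{21}\right)\right) + 48733 = \left(840 - \frac{68}{21}\right) + 48733 = \frac{17572}{21} + 48733 = \frac{1040965}{21}$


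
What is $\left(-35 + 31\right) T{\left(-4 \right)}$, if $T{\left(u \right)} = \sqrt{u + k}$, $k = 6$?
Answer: $- 4 \sqrt{2} \approx -5.6569$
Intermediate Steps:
$T{\left(u \right)} = \sqrt{6 + u}$ ($T{\left(u \right)} = \sqrt{u + 6} = \sqrt{6 + u}$)
$\left(-35 + 31\right) T{\left(-4 \right)} = \left(-35 + 31\right) \sqrt{6 - 4} = - 4 \sqrt{2}$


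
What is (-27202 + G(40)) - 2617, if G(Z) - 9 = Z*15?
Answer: -29210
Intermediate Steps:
G(Z) = 9 + 15*Z (G(Z) = 9 + Z*15 = 9 + 15*Z)
(-27202 + G(40)) - 2617 = (-27202 + (9 + 15*40)) - 2617 = (-27202 + (9 + 600)) - 2617 = (-27202 + 609) - 2617 = -26593 - 2617 = -29210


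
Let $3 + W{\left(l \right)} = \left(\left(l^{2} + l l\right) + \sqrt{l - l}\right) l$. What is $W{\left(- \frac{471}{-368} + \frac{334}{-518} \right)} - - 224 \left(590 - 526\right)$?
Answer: $\frac{6205337075439721549}{432925086705664} \approx 14334.0$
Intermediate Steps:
$W{\left(l \right)} = -3 + 2 l^{3}$ ($W{\left(l \right)} = -3 + \left(\left(l^{2} + l l\right) + \sqrt{l - l}\right) l = -3 + \left(\left(l^{2} + l^{2}\right) + \sqrt{0}\right) l = -3 + \left(2 l^{2} + 0\right) l = -3 + 2 l^{2} l = -3 + 2 l^{3}$)
$W{\left(- \frac{471}{-368} + \frac{334}{-518} \right)} - - 224 \left(590 - 526\right) = \left(-3 + 2 \left(- \frac{471}{-368} + \frac{334}{-518}\right)^{3}\right) - - 224 \left(590 - 526\right) = \left(-3 + 2 \left(\left(-471\right) \left(- \frac{1}{368}\right) + 334 \left(- \frac{1}{518}\right)\right)^{3}\right) - \left(-224\right) 64 = \left(-3 + 2 \left(\frac{471}{368} - \frac{167}{259}\right)^{3}\right) - -14336 = \left(-3 + 2 \left(\frac{60533}{95312}\right)^{3}\right) + 14336 = \left(-3 + 2 \cdot \frac{221807687439437}{865850173411328}\right) + 14336 = \left(-3 + \frac{221807687439437}{432925086705664}\right) + 14336 = - \frac{1076967572677555}{432925086705664} + 14336 = \frac{6205337075439721549}{432925086705664}$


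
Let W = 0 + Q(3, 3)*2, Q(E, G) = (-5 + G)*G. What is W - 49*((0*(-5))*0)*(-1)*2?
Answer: -12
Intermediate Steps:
Q(E, G) = G*(-5 + G)
W = -12 (W = 0 + (3*(-5 + 3))*2 = 0 + (3*(-2))*2 = 0 - 6*2 = 0 - 12 = -12)
W - 49*((0*(-5))*0)*(-1)*2 = -12 - 49*((0*(-5))*0)*(-1)*2 = -12 - 49*(0*0)*(-1)*2 = -12 - 49*0*(-1)*2 = -12 - 0*2 = -12 - 49*0 = -12 + 0 = -12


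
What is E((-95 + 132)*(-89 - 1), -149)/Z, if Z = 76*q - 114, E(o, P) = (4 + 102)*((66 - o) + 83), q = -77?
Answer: -184387/2983 ≈ -61.813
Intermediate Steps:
E(o, P) = 15794 - 106*o (E(o, P) = 106*(149 - o) = 15794 - 106*o)
Z = -5966 (Z = 76*(-77) - 114 = -5852 - 114 = -5966)
E((-95 + 132)*(-89 - 1), -149)/Z = (15794 - 106*(-95 + 132)*(-89 - 1))/(-5966) = (15794 - 3922*(-90))*(-1/5966) = (15794 - 106*(-3330))*(-1/5966) = (15794 + 352980)*(-1/5966) = 368774*(-1/5966) = -184387/2983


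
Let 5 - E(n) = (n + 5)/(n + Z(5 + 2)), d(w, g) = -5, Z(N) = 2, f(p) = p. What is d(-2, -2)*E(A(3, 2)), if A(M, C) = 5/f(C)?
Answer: -50/3 ≈ -16.667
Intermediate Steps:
A(M, C) = 5/C
E(n) = 5 - (5 + n)/(2 + n) (E(n) = 5 - (n + 5)/(n + 2) = 5 - (5 + n)/(2 + n))
d(-2, -2)*E(A(3, 2)) = -5*(5 + 4*(5/2))/(2 + 5/2) = -5*(5 + 10)/9/2 = -10*15/9 = -5*10/3 = -50/3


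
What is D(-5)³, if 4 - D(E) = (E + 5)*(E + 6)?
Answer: 64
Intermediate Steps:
D(E) = 4 - (5 + E)*(6 + E) (D(E) = 4 - (E + 5)*(E + 6) = 4 - (5 + E)*(6 + E))
D(-5)³ = (-26 - 1*(-5)² - 11*(-5))³ = (-26 - 1*25 + 55)³ = (-26 - 25 + 55)³ = 4³ = 64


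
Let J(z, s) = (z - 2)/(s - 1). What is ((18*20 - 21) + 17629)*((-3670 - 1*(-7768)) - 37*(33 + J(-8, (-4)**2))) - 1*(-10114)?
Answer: 156441782/3 ≈ 5.2147e+7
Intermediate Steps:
J(z, s) = (-2 + z)/(-1 + s)
((18*20 - 21) + 17629)*((-3670 - 1*(-7768)) - 37*(33 + J(-8, (-4)**2))) - 1*(-10114) = ((18*20 - 21) + 17629)*((-3670 - 1*(-7768)) - 37*(33 + (-2 - 8)/(-1 + (-4)**2))) - 1*(-10114) = ((360 - 21) + 17629)*((-3670 + 7768) - 37*(33 - 10/(-1 + 16))) + 10114 = (339 + 17629)*(4098 - 37*(33 - 10/15)) + 10114 = 17968*(4098 - 37*(33 + (1/15)*(-10))) + 10114 = 17968*(4098 - 37*(33 - 2/3)) + 10114 = 17968*(4098 - 37*97/3) + 10114 = 17968*(4098 - 3589/3) + 10114 = 17968*(8705/3) + 10114 = 156411440/3 + 10114 = 156441782/3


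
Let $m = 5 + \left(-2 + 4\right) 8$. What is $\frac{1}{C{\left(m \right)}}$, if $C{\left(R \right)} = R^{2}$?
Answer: $\frac{1}{441} \approx 0.0022676$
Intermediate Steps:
$m = 21$ ($m = 5 + 2 \cdot 8 = 5 + 16 = 21$)
$\frac{1}{C{\left(m \right)}} = \frac{1}{21^{2}} = \frac{1}{441}$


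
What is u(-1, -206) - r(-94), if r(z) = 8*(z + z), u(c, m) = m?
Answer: 1298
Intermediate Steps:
r(z) = 16*z (r(z) = 8*(2*z) = 16*z)
u(-1, -206) - r(-94) = -206 - 16*(-94) = -206 - 1*(-1504) = -206 + 1504 = 1298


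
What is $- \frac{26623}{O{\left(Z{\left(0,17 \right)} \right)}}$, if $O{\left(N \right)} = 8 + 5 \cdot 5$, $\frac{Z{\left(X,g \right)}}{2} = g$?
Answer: $- \frac{26623}{33} \approx -806.76$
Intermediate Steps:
$Z{\left(X,g \right)} = 2 g$
$O{\left(N \right)} = 33$ ($O{\left(N \right)} = 8 + 25 = 33$)
$- \frac{26623}{O{\left(Z{\left(0,17 \right)} \right)}} = - \frac{26623}{33}$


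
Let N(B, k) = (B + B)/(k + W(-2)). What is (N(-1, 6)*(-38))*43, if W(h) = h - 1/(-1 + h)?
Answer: 9804/13 ≈ 754.15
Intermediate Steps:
N(B, k) = 2*B/(-5/3 + k) (N(B, k) = (B + B)/(k + (-1 + (-2)² - 1*(-2))/(-1 - 2)) = (2*B)/(k + (-1 + 4 + 2)/(-3)) = (2*B)/(k - ⅓*5) = (2*B)/(k - 5/3) = (2*B)/(-5/3 + k) = 2*B/(-5/3 + k))
(N(-1, 6)*(-38))*43 = ((6*(-1)/(-5 + 3*6))*(-38))*43 = ((6*(-1)/(-5 + 18))*(-38))*43 = ((6*(-1)/13)*(-38))*43 = ((6*(-1)*(1/13))*(-38))*43 = -6/13*(-38)*43 = (228/13)*43 = 9804/13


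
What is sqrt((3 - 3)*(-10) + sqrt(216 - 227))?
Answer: 11**(1/4)*sqrt(I) ≈ 1.2878 + 1.2878*I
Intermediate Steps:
sqrt((3 - 3)*(-10) + sqrt(216 - 227)) = sqrt(0*(-10) + sqrt(-11)) = sqrt(0 + I*sqrt(11)) = sqrt(I*sqrt(11)) = 11**(1/4)*sqrt(I)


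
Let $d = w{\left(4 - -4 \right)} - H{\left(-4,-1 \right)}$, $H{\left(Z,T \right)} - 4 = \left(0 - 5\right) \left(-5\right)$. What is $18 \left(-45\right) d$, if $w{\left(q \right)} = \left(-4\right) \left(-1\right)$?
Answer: $20250$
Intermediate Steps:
$H{\left(Z,T \right)} = 29$ ($H{\left(Z,T \right)} = 4 + \left(0 - 5\right) \left(-5\right) = 4 - -25 = 4 + 25 = 29$)
$w{\left(q \right)} = 4$
$d = -25$ ($d = 4 - 29 = -25$)
$18 \left(-45\right) d = 18 \left(-45\right) \left(-25\right) = \left(-810\right) \left(-25\right) = 20250$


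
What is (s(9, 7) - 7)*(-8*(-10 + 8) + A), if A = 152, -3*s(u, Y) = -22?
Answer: 56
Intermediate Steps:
s(u, Y) = 22/3 (s(u, Y) = -⅓*(-22) = 22/3)
(s(9, 7) - 7)*(-8*(-10 + 8) + A) = (22/3 - 7)*(-8*(-10 + 8) + 152) = (-8*(-2) + 152)/3 = (16 + 152)/3 = (⅓)*168 = 56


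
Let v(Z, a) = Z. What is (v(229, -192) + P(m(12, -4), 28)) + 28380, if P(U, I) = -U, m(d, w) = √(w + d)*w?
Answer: 28609 + 8*√2 ≈ 28620.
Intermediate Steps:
m(d, w) = w*√(d + w) (m(d, w) = √(d + w)*w = w*√(d + w))
(v(229, -192) + P(m(12, -4), 28)) + 28380 = (229 - (-4)*√(12 - 4)) + 28380 = (229 - (-4)*√8) + 28380 = (229 - (-4)*2*√2) + 28380 = (229 - (-8)*√2) + 28380 = (229 + 8*√2) + 28380 = 28609 + 8*√2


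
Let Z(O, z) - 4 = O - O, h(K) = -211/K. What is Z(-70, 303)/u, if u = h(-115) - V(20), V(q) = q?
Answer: -460/2089 ≈ -0.22020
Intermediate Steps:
Z(O, z) = 4 (Z(O, z) = 4 + (O - O) = 4 + 0 = 4)
u = -2089/115 (u = -211/(-115) - 1*20 = -211*(-1/115) - 20 = 211/115 - 20 = -2089/115 ≈ -18.165)
Z(-70, 303)/u = 4/(-2089/115) = 4*(-115/2089) = -460/2089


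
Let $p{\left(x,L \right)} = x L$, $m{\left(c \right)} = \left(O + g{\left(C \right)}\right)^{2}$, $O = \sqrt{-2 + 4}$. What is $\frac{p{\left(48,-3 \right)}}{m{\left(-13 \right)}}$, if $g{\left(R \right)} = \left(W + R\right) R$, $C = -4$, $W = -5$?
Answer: $- \frac{46728}{418609} + \frac{2592 \sqrt{2}}{418609} \approx -0.10287$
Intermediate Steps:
$g{\left(R \right)} = R \left(-5 + R\right)$ ($g{\left(R \right)} = \left(-5 + R\right) R = R \left(-5 + R\right)$)
$O = \sqrt{2} \approx 1.4142$
$m{\left(c \right)} = \left(36 + \sqrt{2}\right)^{2}$ ($m{\left(c \right)} = \left(\sqrt{2} - 4 \left(-5 - 4\right)\right)^{2} = \left(\sqrt{2} - -36\right)^{2} = \left(\sqrt{2} + 36\right)^{2} = \left(36 + \sqrt{2}\right)^{2}$)
$p{\left(x,L \right)} = L x$
$\frac{p{\left(48,-3 \right)}}{m{\left(-13 \right)}} = \frac{\left(-3\right) 48}{1298 + 72 \sqrt{2}} = - \frac{144}{1298 + 72 \sqrt{2}}$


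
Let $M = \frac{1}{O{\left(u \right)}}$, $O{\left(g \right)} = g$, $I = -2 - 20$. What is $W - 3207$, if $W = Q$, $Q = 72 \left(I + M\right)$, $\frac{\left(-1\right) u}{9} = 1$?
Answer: $-4799$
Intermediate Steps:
$I = -22$ ($I = -2 - 20 = -22$)
$u = -9$ ($u = \left(-9\right) 1 = -9$)
$M = - \frac{1}{9}$ ($M = \frac{1}{-9} = - \frac{1}{9} \approx -0.11111$)
$Q = -1592$ ($Q = 72 \left(-22 - \frac{1}{9}\right) = 72 \left(- \frac{199}{9}\right) = -1592$)
$W = -1592$
$W - 3207 = -1592 - 3207 = -4799$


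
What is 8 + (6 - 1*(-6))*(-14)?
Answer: -160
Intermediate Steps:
8 + (6 - 1*(-6))*(-14) = 8 + (6 + 6)*(-14) = 8 + 12*(-14) = 8 - 168 = -160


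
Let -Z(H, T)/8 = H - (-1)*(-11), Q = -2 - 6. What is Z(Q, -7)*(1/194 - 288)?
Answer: -4246196/97 ≈ -43775.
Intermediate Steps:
Q = -8
Z(H, T) = 88 - 8*H (Z(H, T) = -8*(H - (-1)*(-11)) = -8*(H - 1*11) = -8*(H - 11) = -8*(-11 + H) = 88 - 8*H)
Z(Q, -7)*(1/194 - 288) = (88 - 8*(-8))*(1/194 - 288) = (88 + 64)*(1/194 - 288) = 152*(-55871/194) = -4246196/97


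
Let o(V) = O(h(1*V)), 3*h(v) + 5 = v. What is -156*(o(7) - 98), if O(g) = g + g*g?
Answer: 45344/3 ≈ 15115.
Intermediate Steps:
h(v) = -5/3 + v/3
O(g) = g + g²
o(V) = (-5/3 + V/3)*(-⅔ + V/3) (o(V) = (-5/3 + (1*V)/3)*(1 + (-5/3 + (1*V)/3)) = (-5/3 + V/3)*(1 + (-5/3 + V/3)) = (-5/3 + V/3)*(-⅔ + V/3))
-156*(o(7) - 98) = -156*((-5 + 7)*(-2 + 7)/9 - 98) = -156*((⅑)*2*5 - 98) = -156*(10/9 - 98) = -156*(-872/9) = 45344/3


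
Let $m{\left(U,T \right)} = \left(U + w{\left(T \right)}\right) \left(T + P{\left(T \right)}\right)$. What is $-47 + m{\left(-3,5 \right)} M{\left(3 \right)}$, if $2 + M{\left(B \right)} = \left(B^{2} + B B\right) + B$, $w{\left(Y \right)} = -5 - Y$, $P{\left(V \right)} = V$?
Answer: $-2517$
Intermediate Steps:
$m{\left(U,T \right)} = 2 T \left(-5 + U - T\right)$ ($m{\left(U,T \right)} = \left(U - \left(5 + T\right)\right) \left(T + T\right) = \left(-5 + U - T\right) 2 T = 2 T \left(-5 + U - T\right)$)
$M{\left(B \right)} = -2 + B + 2 B^{2}$ ($M{\left(B \right)} = -2 + \left(\left(B^{2} + B B\right) + B\right) = -2 + \left(\left(B^{2} + B^{2}\right) + B\right) = -2 + \left(2 B^{2} + B\right) = -2 + \left(B + 2 B^{2}\right) = -2 + B + 2 B^{2}$)
$-47 + m{\left(-3,5 \right)} M{\left(3 \right)} = -47 + 2 \cdot 5 \left(-5 - 3 - 5\right) \left(-2 + 3 + 2 \cdot 3^{2}\right) = -47 + 2 \cdot 5 \left(-5 - 3 - 5\right) \left(-2 + 3 + 2 \cdot 9\right) = -47 + 2 \cdot 5 \left(-13\right) \left(-2 + 3 + 18\right) = -47 - 2470 = -2517$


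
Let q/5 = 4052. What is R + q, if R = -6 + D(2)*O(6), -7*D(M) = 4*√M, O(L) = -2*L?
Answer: 20254 + 48*√2/7 ≈ 20264.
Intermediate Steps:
q = 20260 (q = 5*4052 = 20260)
D(M) = -4*√M/7
R = -6 + 48*√2/7 (R = -6 + (-4*√2/7)*(-2*6) = -6 - 4*√2/7*(-12) = -6 + 48*√2/7 ≈ 3.6975)
R + q = (-6 + 48*√2/7) + 20260 = 20254 + 48*√2/7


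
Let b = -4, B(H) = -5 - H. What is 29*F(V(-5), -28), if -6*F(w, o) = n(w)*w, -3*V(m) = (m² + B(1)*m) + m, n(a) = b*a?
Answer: 145000/27 ≈ 5370.4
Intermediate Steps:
n(a) = -4*a
V(m) = -m²/3 + 5*m/3 (V(m) = -((m² + (-5 - 1*1)*m) + m)/3 = -((m² + (-5 - 1)*m) + m)/3 = -((m² - 6*m) + m)/3 = -(m² - 5*m)/3 = -m²/3 + 5*m/3)
F(w, o) = 2*w²/3 (F(w, o) = -(-4*w)*w/6 = -(-2)*w²/3 = 2*w²/3)
29*F(V(-5), -28) = 29*(2*((⅓)*(-5)*(5 - 1*(-5)))²/3) = 29*(2*((⅓)*(-5)*(5 + 5))²/3) = 29*(2*((⅓)*(-5)*10)²/3) = 29*(2*(-50/3)²/3) = 29*((⅔)*(2500/9)) = 29*(5000/27) = 145000/27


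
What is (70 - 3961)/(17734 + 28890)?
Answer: -3891/46624 ≈ -0.083455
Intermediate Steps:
(70 - 3961)/(17734 + 28890) = -3891/46624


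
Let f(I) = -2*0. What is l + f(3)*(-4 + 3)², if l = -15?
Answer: -15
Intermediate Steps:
f(I) = 0
l + f(3)*(-4 + 3)² = -15 + 0*(-4 + 3)² = -15 + 0*(-1)² = -15 + 0*1 = -15 + 0 = -15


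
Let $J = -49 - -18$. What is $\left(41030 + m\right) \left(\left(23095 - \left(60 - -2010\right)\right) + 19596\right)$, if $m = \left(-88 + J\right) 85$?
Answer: $1255798215$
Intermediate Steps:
$J = -31$ ($J = -49 + 18 = -31$)
$m = -10115$ ($m = \left(-88 - 31\right) 85 = \left(-119\right) 85 = -10115$)
$\left(41030 + m\right) \left(\left(23095 - \left(60 - -2010\right)\right) + 19596\right) = \left(41030 - 10115\right) \left(\left(23095 - \left(60 - -2010\right)\right) + 19596\right) = 30915 \left(\left(23095 - \left(60 + 2010\right)\right) + 19596\right) = 30915 \left(\left(23095 - 2070\right) + 19596\right) = 30915 \left(21025 + 19596\right) = 30915 \cdot 40621 = 1255798215$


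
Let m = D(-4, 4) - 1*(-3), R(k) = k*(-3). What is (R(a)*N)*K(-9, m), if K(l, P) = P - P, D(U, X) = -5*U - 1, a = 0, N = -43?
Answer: 0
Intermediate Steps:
R(k) = -3*k
D(U, X) = -1 - 5*U
m = 22 (m = (-1 - 5*(-4)) - 1*(-3) = (-1 + 20) + 3 = 19 + 3 = 22)
K(l, P) = 0
(R(a)*N)*K(-9, m) = (-3*0*(-43))*0 = (0*(-43))*0 = 0*0 = 0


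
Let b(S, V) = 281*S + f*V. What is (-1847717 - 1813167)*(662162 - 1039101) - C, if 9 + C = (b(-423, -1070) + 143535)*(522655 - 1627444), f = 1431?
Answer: -284432464837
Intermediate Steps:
b(S, V) = 281*S + 1431*V
C = 1664362418913 (C = -9 + ((281*(-423) + 1431*(-1070)) + 143535)*(522655 - 1627444) = -9 + ((-118863 - 1531170) + 143535)*(-1104789) = -9 + (-1650033 + 143535)*(-1104789) = -9 - 1506498*(-1104789) = -9 + 1664362418922 = 1664362418913)
(-1847717 - 1813167)*(662162 - 1039101) - C = (-1847717 - 1813167)*(662162 - 1039101) - 1*1664362418913 = -3660884*(-376939) - 1664362418913 = 1379929954076 - 1664362418913 = -284432464837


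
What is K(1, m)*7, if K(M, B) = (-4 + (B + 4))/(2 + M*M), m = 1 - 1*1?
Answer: 0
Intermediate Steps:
m = 0 (m = 1 - 1 = 0)
K(M, B) = B/(2 + M²) (K(M, B) = (-4 + (4 + B))/(2 + M²) = B/(2 + M²))
K(1, m)*7 = (0/(2 + 1²))*7 = (0/(2 + 1))*7 = (0/3)*7 = (0*(⅓))*7 = 0*7 = 0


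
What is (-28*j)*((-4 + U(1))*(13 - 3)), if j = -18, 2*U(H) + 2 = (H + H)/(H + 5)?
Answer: -24360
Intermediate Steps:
U(H) = -1 + H/(5 + H) (U(H) = -1 + ((H + H)/(H + 5))/2 = -1 + ((2*H)/(5 + H))/2 = -1 + (2*H/(5 + H))/2 = -1 + H/(5 + H))
(-28*j)*((-4 + U(1))*(13 - 3)) = (-28*(-18))*((-4 - 5/(5 + 1))*(13 - 3)) = 504*((-4 - 5/6)*10) = 504*(-29/6*10) = 504*(-145/3) = -24360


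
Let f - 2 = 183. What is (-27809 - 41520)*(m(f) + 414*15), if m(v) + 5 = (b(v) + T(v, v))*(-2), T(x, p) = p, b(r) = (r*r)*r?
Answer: 877525924535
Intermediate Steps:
f = 185 (f = 2 + 183 = 185)
b(r) = r³ (b(r) = r²*r = r³)
m(v) = -5 - 2*v - 2*v³ (m(v) = -5 + (v³ + v)*(-2) = -5 + (v + v³)*(-2) = -5 + (-2*v - 2*v³) = -5 - 2*v - 2*v³)
(-27809 - 41520)*(m(f) + 414*15) = (-27809 - 41520)*((-5 - 2*185 - 2*185³) + 414*15) = -69329*((-5 - 370 - 2*6331625) + 6210) = -69329*((-5 - 370 - 12663250) + 6210) = -69329*(-12663625 + 6210) = -69329*(-12657415) = 877525924535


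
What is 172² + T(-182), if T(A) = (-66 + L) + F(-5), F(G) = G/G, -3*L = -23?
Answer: 88580/3 ≈ 29527.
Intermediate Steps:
L = 23/3 (L = -⅓*(-23) = 23/3 ≈ 7.6667)
F(G) = 1
T(A) = -172/3 (T(A) = (-66 + 23/3) + 1 = -175/3 + 1 = -172/3)
172² + T(-182) = 172² - 172/3 = 29584 - 172/3 = 88580/3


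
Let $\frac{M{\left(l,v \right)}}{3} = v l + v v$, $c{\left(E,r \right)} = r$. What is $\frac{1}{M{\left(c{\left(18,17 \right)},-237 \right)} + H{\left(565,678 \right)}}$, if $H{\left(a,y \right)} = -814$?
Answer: $\frac{1}{155606} \approx 6.4265 \cdot 10^{-6}$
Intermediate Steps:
$M{\left(l,v \right)} = 3 v^{2} + 3 l v$ ($M{\left(l,v \right)} = 3 \left(v l + v v\right) = 3 \left(l v + v^{2}\right) = 3 \left(v^{2} + l v\right) = 3 v^{2} + 3 l v$)
$\frac{1}{M{\left(c{\left(18,17 \right)},-237 \right)} + H{\left(565,678 \right)}} = \frac{1}{3 \left(-237\right) \left(17 - 237\right) - 814} = \frac{1}{3 \left(-237\right) \left(-220\right) - 814} = \frac{1}{156420 - 814} = \frac{1}{155606}$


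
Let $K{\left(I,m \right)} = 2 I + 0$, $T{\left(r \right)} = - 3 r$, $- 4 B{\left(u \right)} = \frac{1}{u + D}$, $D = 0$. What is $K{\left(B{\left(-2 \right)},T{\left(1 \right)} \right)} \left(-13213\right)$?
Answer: $- \frac{13213}{4} \approx -3303.3$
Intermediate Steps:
$B{\left(u \right)} = - \frac{1}{4 u}$ ($B{\left(u \right)} = - \frac{1}{4 \left(u + 0\right)} = - \frac{1}{4 u}$)
$K{\left(I,m \right)} = 2 I$
$K{\left(B{\left(-2 \right)},T{\left(1 \right)} \right)} \left(-13213\right) = 2 \left(- \frac{1}{4 \left(-2\right)}\right) \left(-13213\right) = 2 \left(\left(- \frac{1}{4}\right) \left(- \frac{1}{2}\right)\right) \left(-13213\right) = 2 \cdot \frac{1}{8} \left(-13213\right) = \frac{1}{4} \left(-13213\right) = - \frac{13213}{4}$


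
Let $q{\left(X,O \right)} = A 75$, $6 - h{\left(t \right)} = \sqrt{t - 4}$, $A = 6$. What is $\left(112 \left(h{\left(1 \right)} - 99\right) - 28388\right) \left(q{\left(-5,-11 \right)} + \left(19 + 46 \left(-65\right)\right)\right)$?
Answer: $97824884 + 282352 i \sqrt{3} \approx 9.7825 \cdot 10^{7} + 4.8905 \cdot 10^{5} i$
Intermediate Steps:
$h{\left(t \right)} = 6 - \sqrt{-4 + t}$ ($h{\left(t \right)} = 6 - \sqrt{t - 4} = 6 - \sqrt{-4 + t}$)
$q{\left(X,O \right)} = 450$ ($q{\left(X,O \right)} = 6 \cdot 75 = 450$)
$\left(112 \left(h{\left(1 \right)} - 99\right) - 28388\right) \left(q{\left(-5,-11 \right)} + \left(19 + 46 \left(-65\right)\right)\right) = \left(112 \left(\left(6 - \sqrt{-4 + 1}\right) - 99\right) - 28388\right) \left(450 + \left(19 + 46 \left(-65\right)\right)\right) = \left(112 \left(\left(6 - \sqrt{-3}\right) - 99\right) - 28388\right) \left(450 + \left(19 - 2990\right)\right) = \left(112 \left(\left(6 - i \sqrt{3}\right) - 99\right) - 28388\right) \left(450 - 2971\right) = \left(112 \left(\left(6 - i \sqrt{3}\right) - 99\right) - 28388\right) \left(-2521\right) = \left(112 \left(-93 - i \sqrt{3}\right) - 28388\right) \left(-2521\right) = \left(\left(-10416 - 112 i \sqrt{3}\right) - 28388\right) \left(-2521\right) = \left(-38804 - 112 i \sqrt{3}\right) \left(-2521\right) = 97824884 + 282352 i \sqrt{3}$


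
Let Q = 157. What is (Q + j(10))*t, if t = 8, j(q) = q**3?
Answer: 9256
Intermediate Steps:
(Q + j(10))*t = (157 + 10**3)*8 = (157 + 1000)*8 = 1157*8 = 9256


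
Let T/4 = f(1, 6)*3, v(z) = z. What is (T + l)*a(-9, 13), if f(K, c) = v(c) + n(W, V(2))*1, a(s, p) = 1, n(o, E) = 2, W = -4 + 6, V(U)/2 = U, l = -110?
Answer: -14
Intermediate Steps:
V(U) = 2*U
W = 2
f(K, c) = 2 + c (f(K, c) = c + 2*1 = c + 2 = 2 + c)
T = 96 (T = 4*((2 + 6)*3) = 4*(8*3) = 4*24 = 96)
(T + l)*a(-9, 13) = (96 - 110)*1 = -14*1 = -14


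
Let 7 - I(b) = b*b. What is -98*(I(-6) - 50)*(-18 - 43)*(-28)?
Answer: 13223336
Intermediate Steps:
I(b) = 7 - b**2 (I(b) = 7 - b*b = 7 - b**2)
-98*(I(-6) - 50)*(-18 - 43)*(-28) = -98*((7 - 1*(-6)**2) - 50)*(-18 - 43)*(-28) = -98*((7 - 1*36) - 50)*(-61)*(-28) = -98*((7 - 36) - 50)*(-61)*(-28) = -98*(-29 - 50)*(-61)*(-28) = -(-7742)*(-61)*(-28) = -98*4819*(-28) = -472262*(-28) = 13223336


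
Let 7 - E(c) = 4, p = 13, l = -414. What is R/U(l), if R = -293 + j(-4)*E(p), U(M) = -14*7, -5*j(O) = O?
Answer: 1453/490 ≈ 2.9653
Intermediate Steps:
j(O) = -O/5
E(c) = 3 (E(c) = 7 - 1*4 = 7 - 4 = 3)
U(M) = -98
R = -1453/5 (R = -293 - ⅕*(-4)*3 = -293 + (⅘)*3 = -293 + 12/5 = -1453/5 ≈ -290.60)
R/U(l) = -1453/5/(-98) = -1453/5*(-1/98) = 1453/490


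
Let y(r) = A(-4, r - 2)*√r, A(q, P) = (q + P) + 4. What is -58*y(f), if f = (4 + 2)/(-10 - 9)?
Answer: 2552*I*√114/361 ≈ 75.479*I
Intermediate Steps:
A(q, P) = 4 + P + q (A(q, P) = (P + q) + 4 = 4 + P + q)
f = -6/19 (f = 6/(-19) = 6*(-1/19) = -6/19 ≈ -0.31579)
y(r) = √r*(-2 + r) (y(r) = (4 + (r - 2) - 4)*√r = (4 + (-2 + r) - 4)*√r = (-2 + r)*√r = √r*(-2 + r))
-58*y(f) = -58*√(-6/19)*(-2 - 6/19) = -58*I*√114/19*(-44)/19 = -(-2552)*I*√114/361 = 2552*I*√114/361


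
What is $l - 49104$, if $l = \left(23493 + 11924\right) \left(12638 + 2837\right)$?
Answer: $548028971$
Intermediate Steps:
$l = 548078075$ ($l = 35417 \cdot 15475 = 548078075$)
$l - 49104 = 548078075 - 49104 = 548028971$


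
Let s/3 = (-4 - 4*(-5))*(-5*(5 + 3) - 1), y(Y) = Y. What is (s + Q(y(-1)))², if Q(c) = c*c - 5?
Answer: 3888784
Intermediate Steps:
Q(c) = -5 + c² (Q(c) = c² - 5 = -5 + c²)
s = -1968 (s = 3*((-4 - 4*(-5))*(-5*(5 + 3) - 1)) = 3*((-4 + 20)*(-5*8 - 1)) = 3*(16*(-40 - 1)) = 3*(16*(-41)) = 3*(-656) = -1968)
(s + Q(y(-1)))² = (-1968 + (-5 + (-1)²))² = (-1968 + (-5 + 1))² = (-1968 - 4)² = (-1972)² = 3888784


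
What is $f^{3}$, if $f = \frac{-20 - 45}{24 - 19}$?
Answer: $-2197$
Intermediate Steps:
$f = -13$ ($f = - \frac{65}{5} = \left(-65\right) \frac{1}{5} = -13$)
$f^{3} = \left(-13\right)^{3} = -2197$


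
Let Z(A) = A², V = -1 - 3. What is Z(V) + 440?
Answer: 456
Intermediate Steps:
V = -4
Z(V) + 440 = (-4)² + 440 = 16 + 440 = 456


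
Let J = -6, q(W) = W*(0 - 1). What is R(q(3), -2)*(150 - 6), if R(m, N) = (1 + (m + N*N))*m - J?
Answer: 0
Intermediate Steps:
q(W) = -W (q(W) = W*(-1) = -W)
R(m, N) = 6 + m*(1 + m + N²) (R(m, N) = (1 + (m + N*N))*m - 1*(-6) = (1 + (m + N²))*m + 6 = (1 + m + N²)*m + 6 = m*(1 + m + N²) + 6 = 6 + m*(1 + m + N²))
R(q(3), -2)*(150 - 6) = (6 - 1*3 + (-1*3)² - 1*3*(-2)²)*(150 - 6) = (6 - 3 + (-3)² - 3*4)*144 = (6 - 3 + 9 - 12)*144 = 0*144 = 0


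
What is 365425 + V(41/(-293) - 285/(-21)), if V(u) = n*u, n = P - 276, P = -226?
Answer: 735657579/2051 ≈ 3.5868e+5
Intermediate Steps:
n = -502 (n = -226 - 276 = -502)
V(u) = -502*u
365425 + V(41/(-293) - 285/(-21)) = 365425 - 502*(41/(-293) - 285/(-21)) = 365425 - 502*(41*(-1/293) - 285*(-1/21)) = 365425 - 502*(-41/293 + 95/7) = 365425 - 502*27548/2051 = 365425 - 13829096/2051 = 735657579/2051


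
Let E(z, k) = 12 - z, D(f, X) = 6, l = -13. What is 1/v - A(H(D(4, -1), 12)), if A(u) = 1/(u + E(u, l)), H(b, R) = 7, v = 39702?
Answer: -2205/26468 ≈ -0.083308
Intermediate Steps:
A(u) = 1/12 (A(u) = 1/(u + (12 - u)) = 1/12)
1/v - A(H(D(4, -1), 12)) = 1/39702 - 1*1/12 = 1/39702 - 1/12 = -2205/26468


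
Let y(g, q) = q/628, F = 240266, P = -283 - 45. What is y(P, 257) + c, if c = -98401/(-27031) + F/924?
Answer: 1035536534267/3921333108 ≈ 264.08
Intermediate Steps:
P = -328
y(g, q) = q/628 (y(g, q) = q*(1/628) = q/628)
c = 3292776385/12488322 (c = -98401/(-27031) + 240266/924 = -98401*(-1/27031) + 240266*(1/924) = 98401/27031 + 120133/462 = 3292776385/12488322 ≈ 263.67)
y(P, 257) + c = (1/628)*257 + 3292776385/12488322 = 257/628 + 3292776385/12488322 = 1035536534267/3921333108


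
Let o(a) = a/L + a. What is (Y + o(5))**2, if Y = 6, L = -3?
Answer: 784/9 ≈ 87.111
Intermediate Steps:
o(a) = 2*a/3 (o(a) = a/(-3) + a = -a/3 + a = 2*a/3)
(Y + o(5))**2 = (6 + (2/3)*5)**2 = (6 + 10/3)**2 = (28/3)**2 = 784/9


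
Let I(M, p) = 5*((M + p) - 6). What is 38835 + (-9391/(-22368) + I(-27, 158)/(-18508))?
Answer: 4019335699717/103496736 ≈ 38835.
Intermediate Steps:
I(M, p) = -30 + 5*M + 5*p (I(M, p) = 5*(-6 + M + p) = -30 + 5*M + 5*p)
38835 + (-9391/(-22368) + I(-27, 158)/(-18508)) = 38835 + (-9391/(-22368) + (-30 + 5*(-27) + 5*158)/(-18508)) = 38835 + (-9391*(-1/22368) + (-30 - 135 + 790)*(-1/18508)) = 38835 + (9391/22368 + 625*(-1/18508)) = 38835 + (9391/22368 - 625/18508) = 38835 + 39957157/103496736 = 4019335699717/103496736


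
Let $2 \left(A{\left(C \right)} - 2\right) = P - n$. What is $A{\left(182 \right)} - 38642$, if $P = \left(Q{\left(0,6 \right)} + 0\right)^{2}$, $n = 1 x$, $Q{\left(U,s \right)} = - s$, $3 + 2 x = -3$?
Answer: $- \frac{77241}{2} \approx -38621.0$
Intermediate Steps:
$x = -3$ ($x = - \frac{3}{2} + \frac{1}{2} \left(-3\right) = - \frac{3}{2} - \frac{3}{2} = -3$)
$n = -3$ ($n = 1 \left(-3\right) = -3$)
$P = 36$ ($P = \left(\left(-1\right) 6 + 0\right)^{2} = \left(-6 + 0\right)^{2} = \left(-6\right)^{2} = 36$)
$A{\left(C \right)} = \frac{43}{2}$ ($A{\left(C \right)} = 2 + \frac{36 - -3}{2} = 2 + \frac{36 + 3}{2} = 2 + \frac{1}{2} \cdot 39 = 2 + \frac{39}{2} = \frac{43}{2}$)
$A{\left(182 \right)} - 38642 = \frac{43}{2} - 38642 = - \frac{77241}{2}$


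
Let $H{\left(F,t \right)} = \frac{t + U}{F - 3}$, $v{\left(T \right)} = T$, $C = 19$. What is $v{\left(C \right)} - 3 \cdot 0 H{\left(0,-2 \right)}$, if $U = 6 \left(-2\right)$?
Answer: $19$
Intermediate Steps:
$U = -12$
$H{\left(F,t \right)} = \frac{-12 + t}{-3 + F}$ ($H{\left(F,t \right)} = \frac{t - 12}{F - 3} = \frac{-12 + t}{-3 + F}$)
$v{\left(C \right)} - 3 \cdot 0 H{\left(0,-2 \right)} = 19 - 3 \cdot 0 \frac{-12 - 2}{-3 + 0} = 19 - 0 \frac{1}{-3} \left(-14\right) = 19 - 0 \left(\left(- \frac{1}{3}\right) \left(-14\right)\right) = 19 - 0 \cdot \frac{14}{3} = 19 - 0 = 19 + 0 = 19$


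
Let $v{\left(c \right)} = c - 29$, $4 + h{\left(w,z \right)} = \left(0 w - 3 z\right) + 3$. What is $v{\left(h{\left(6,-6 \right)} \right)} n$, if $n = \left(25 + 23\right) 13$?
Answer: $-7488$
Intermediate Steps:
$h{\left(w,z \right)} = -1 - 3 z$ ($h{\left(w,z \right)} = -4 + \left(\left(0 w - 3 z\right) + 3\right) = -4 + \left(\left(0 - 3 z\right) + 3\right) = -4 - \left(-3 + 3 z\right) = -1 - 3 z$)
$v{\left(c \right)} = -29 + c$ ($v{\left(c \right)} = c - 29 = -29 + c$)
$n = 624$ ($n = 48 \cdot 13 = 624$)
$v{\left(h{\left(6,-6 \right)} \right)} n = \left(-29 - -17\right) 624 = \left(-29 + \left(-1 + 18\right)\right) 624 = \left(-29 + 17\right) 624 = \left(-12\right) 624 = -7488$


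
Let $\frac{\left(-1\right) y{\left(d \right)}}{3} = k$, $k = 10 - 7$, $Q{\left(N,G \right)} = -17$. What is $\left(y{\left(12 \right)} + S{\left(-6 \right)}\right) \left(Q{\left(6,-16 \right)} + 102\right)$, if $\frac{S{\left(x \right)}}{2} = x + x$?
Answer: $-2805$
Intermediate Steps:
$S{\left(x \right)} = 4 x$ ($S{\left(x \right)} = 2 \left(x + x\right) = 2 \cdot 2 x = 4 x$)
$k = 3$ ($k = 10 - 7 = 3$)
$y{\left(d \right)} = -9$ ($y{\left(d \right)} = \left(-3\right) 3 = -9$)
$\left(y{\left(12 \right)} + S{\left(-6 \right)}\right) \left(Q{\left(6,-16 \right)} + 102\right) = \left(-9 + 4 \left(-6\right)\right) \left(-17 + 102\right) = \left(-9 - 24\right) 85 = \left(-33\right) 85 = -2805$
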